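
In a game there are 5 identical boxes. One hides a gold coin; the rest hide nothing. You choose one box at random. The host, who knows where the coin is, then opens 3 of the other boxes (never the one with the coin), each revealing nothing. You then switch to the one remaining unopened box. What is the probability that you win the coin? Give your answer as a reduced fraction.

4/5

Your original box holds the coin with probability 1/5, so the other 4 collectively hold it with probability 4/5.
The host can always find 3 empty boxes to open, so the reveals don't change that 4/5; it is now spread over the 1 remaining unopened box.
P(win by switching) = (4/5) · (1/1) = 4/5.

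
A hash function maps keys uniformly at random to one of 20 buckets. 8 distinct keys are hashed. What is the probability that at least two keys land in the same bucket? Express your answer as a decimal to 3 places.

0.802

It's easier to compute the probability that all 8 are distinct.
P(all distinct) = 20/20 · 19/20 · ··· · 13/20 ≈ 0.198.
So the probability of at least one match is 1 − 0.198 = 0.802.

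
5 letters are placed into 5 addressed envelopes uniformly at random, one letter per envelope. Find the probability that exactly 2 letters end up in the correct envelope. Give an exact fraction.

Choose which 2 of the 5 are fixed: C(5,2) = 10 ways.
The remaining 3 must have no fixed point: D(3) = 2.
P = 10·2/120 = 1/6.

1/6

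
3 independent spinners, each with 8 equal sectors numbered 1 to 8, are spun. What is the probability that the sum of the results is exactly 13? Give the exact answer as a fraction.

3/32

There are 8^3 = 512 equally likely outcomes.
The number of ordered 3-tuples from {1,…,8} summing to 13 is 48.
P(sum = 13) = 48/512 = 3/32.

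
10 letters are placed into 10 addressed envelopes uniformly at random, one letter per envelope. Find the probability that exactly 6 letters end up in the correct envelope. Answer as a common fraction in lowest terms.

Choose which 6 of the 10 are fixed: C(10,6) = 210 ways.
The remaining 4 must have no fixed point: D(4) = 9.
P = 210·9/3628800 = 1/1920.

1/1920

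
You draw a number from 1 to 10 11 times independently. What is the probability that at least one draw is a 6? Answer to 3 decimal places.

0.686

P(no draw is a 6) = (9/10)^11 ≈ 0.314.
P(at least one) = 1 − 0.314 = 0.686.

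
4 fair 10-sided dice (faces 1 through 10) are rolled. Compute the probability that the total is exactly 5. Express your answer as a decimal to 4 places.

There are 10^4 = 10000 equally likely outcomes.
The number of ordered 4-tuples from {1,…,10} summing to 5 is 4.
P(sum = 5) = 4/10000 = 1/2500 ≈ 0.0004.

0.0004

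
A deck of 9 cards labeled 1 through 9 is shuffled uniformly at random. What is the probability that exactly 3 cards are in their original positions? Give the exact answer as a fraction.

53/864

Choose which 3 of the 9 are fixed: C(9,3) = 84 ways.
The remaining 6 must have no fixed point: D(6) = 265.
P = 84·265/362880 = 53/864.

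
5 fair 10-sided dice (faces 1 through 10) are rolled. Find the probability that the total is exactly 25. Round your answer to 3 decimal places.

0.056

There are 10^5 = 100000 equally likely outcomes.
The number of ordered 5-tuples from {1,…,10} summing to 25 is 5631.
P(sum = 25) = 5631/100000 ≈ 0.056.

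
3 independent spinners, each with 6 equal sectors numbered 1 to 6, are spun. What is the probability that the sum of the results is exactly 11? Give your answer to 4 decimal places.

There are 6^3 = 216 equally likely outcomes.
The number of ordered 3-tuples from {1,…,6} summing to 11 is 27.
P(sum = 11) = 27/216 = 1/8 ≈ 0.1250.

0.1250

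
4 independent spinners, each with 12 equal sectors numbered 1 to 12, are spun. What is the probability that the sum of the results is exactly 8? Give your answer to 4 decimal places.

There are 12^4 = 20736 equally likely outcomes.
The number of ordered 4-tuples from {1,…,12} summing to 8 is 35.
P(sum = 8) = 35/20736 ≈ 0.0017.

0.0017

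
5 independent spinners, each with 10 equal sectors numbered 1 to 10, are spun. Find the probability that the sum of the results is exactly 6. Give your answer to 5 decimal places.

There are 10^5 = 100000 equally likely outcomes.
The number of ordered 5-tuples from {1,…,10} summing to 6 is 5.
P(sum = 6) = 5/100000 = 1/20000 ≈ 0.00005.

0.00005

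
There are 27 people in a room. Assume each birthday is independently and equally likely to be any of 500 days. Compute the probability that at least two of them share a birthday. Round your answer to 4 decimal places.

It's easier to compute the probability that all 27 are distinct.
P(all distinct) = 500/500 · 499/500 · ··· · 474/500 ≈ 0.4893.
So the probability of at least one match is 1 − 0.4893 = 0.5107.

0.5107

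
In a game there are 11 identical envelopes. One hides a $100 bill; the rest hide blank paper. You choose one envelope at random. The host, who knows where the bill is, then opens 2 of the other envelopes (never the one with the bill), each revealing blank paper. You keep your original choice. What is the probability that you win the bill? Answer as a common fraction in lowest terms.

1/11

The host can always open 2 empty envelopes regardless of your choice, so the reveals give no information about your original envelope.
P(win by staying) = 1/11.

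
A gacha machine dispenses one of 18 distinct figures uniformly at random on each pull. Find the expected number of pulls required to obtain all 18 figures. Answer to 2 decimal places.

62.91

After i distinct types are collected, each trial gives a new one with probability (18−i)/18, so the expected wait for the next new type is 18/(18−i).
E = 18/18 + 18/17 + 18/16 + 18/15 + 18/14 + 18/13 + 18/12 + 18/11 + 18/10 + 18/9 + 18/8 + 18/7 + 18/6 + 18/5 + 18/4 + 18/3 + 18/2 + 18/1 = 42822903/680680 ≈ 62.91.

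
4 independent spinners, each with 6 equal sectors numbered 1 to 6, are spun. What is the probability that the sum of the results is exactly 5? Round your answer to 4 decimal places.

There are 6^4 = 1296 equally likely outcomes.
The number of ordered 4-tuples from {1,…,6} summing to 5 is 4.
P(sum = 5) = 4/1296 = 1/324 ≈ 0.0031.

0.0031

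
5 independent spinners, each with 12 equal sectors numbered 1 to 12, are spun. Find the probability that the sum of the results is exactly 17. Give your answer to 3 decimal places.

There are 12^5 = 248832 equally likely outcomes.
The number of ordered 5-tuples from {1,…,12} summing to 17 is 1815.
P(sum = 17) = 1815/248832 = 605/82944 ≈ 0.007.

0.007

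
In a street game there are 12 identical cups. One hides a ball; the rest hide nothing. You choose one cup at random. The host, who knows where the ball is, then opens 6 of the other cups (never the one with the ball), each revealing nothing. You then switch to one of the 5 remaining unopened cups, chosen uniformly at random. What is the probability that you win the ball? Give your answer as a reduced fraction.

Your original cup holds the ball with probability 1/12, so the other 11 collectively hold it with probability 11/12.
The host can always find 6 empty cups to open, so the reveals don't change that 11/12; it is now spread over the 5 remaining unopened cups.
P(win by switching) = (11/12) · (1/5) = 11/60.

11/60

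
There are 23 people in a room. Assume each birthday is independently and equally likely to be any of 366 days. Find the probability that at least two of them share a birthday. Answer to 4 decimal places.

0.5063

It's easier to compute the probability that all 23 are distinct.
P(all distinct) = 366/366 · 365/366 · ··· · 344/366 ≈ 0.4937.
So the probability of at least one match is 1 − 0.4937 = 0.5063.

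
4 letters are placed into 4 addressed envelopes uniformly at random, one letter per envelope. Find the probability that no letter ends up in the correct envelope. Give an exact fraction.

This is the derangement probability: permutations of 4 with no fixed point.
D(4) = 4! · (1 − 1/1! + 1/2! − ··· + (−1)^4/4!) = 9.
P = 9/24 = 3/8.

3/8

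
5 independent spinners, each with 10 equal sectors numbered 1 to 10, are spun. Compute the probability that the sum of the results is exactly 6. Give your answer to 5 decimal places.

There are 10^5 = 100000 equally likely outcomes.
The number of ordered 5-tuples from {1,…,10} summing to 6 is 5.
P(sum = 6) = 5/100000 = 1/20000 ≈ 0.00005.

0.00005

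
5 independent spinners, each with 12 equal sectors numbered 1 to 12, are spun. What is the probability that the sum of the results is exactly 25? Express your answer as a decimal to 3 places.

0.033

There are 12^5 = 248832 equally likely outcomes.
The number of ordered 5-tuples from {1,…,12} summing to 25 is 8151.
P(sum = 25) = 8151/248832 = 2717/82944 ≈ 0.033.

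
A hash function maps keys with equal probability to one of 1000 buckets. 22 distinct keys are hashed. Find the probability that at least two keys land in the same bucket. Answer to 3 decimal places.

It's easier to compute the probability that all 22 are distinct.
P(all distinct) = 1000/1000 · 999/1000 · ··· · 979/1000 ≈ 0.792.
So the probability of at least one match is 1 − 0.792 = 0.208.

0.208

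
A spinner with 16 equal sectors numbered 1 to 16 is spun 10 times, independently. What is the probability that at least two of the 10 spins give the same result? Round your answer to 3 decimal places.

P(all 10 different) = 16/16 · 15/16 · ··· · 7/16 ≈ 0.026.
P(at least two equal) = 1 − 0.026 = 0.974.

0.974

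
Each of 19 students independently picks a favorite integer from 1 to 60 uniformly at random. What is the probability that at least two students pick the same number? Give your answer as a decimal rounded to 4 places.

It's easier to compute the probability that all 19 are distinct.
P(all distinct) = 60/60 · 59/60 · ··· · 42/60 ≈ 0.0408.
So the probability of at least one match is 1 − 0.0408 = 0.9592.

0.9592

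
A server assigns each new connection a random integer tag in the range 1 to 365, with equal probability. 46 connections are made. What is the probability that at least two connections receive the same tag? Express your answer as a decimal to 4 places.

It's easier to compute the probability that all 46 are distinct.
P(all distinct) = 365/365 · 364/365 · ··· · 320/365 ≈ 0.0517.
So the probability of at least one match is 1 − 0.0517 = 0.9483.

0.9483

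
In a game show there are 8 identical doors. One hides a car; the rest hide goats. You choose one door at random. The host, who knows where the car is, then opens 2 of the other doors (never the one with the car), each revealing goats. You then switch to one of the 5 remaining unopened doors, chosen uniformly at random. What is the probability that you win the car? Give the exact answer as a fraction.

Your original door holds the car with probability 1/8, so the other 7 collectively hold it with probability 7/8.
The host can always find 2 empty doors to open, so the reveals don't change that 7/8; it is now spread over the 5 remaining unopened doors.
P(win by switching) = (7/8) · (1/5) = 7/40.

7/40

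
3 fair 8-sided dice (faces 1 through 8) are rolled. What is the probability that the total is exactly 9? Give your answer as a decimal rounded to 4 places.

0.0547

There are 8^3 = 512 equally likely outcomes.
The number of ordered 3-tuples from {1,…,8} summing to 9 is 28.
P(sum = 9) = 28/512 = 7/128 ≈ 0.0547.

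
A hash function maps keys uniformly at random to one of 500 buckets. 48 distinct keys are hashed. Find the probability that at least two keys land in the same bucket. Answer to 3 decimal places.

It's easier to compute the probability that all 48 are distinct.
P(all distinct) = 500/500 · 499/500 · ··· · 453/500 ≈ 0.097.
So the probability of at least one match is 1 − 0.097 = 0.903.

0.903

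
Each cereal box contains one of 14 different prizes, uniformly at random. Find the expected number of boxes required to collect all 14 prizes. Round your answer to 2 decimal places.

45.52

After i distinct types are collected, each trial gives a new one with probability (14−i)/14, so the expected wait for the next new type is 14/(14−i).
E = 14/14 + 14/13 + 14/12 + 14/11 + 14/10 + 14/9 + 14/8 + 14/7 + 14/6 + 14/5 + 14/4 + 14/3 + 14/2 + 14/1 = 1171733/25740 ≈ 45.52.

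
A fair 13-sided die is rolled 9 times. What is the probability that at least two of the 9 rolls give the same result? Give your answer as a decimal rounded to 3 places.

0.976

P(all 9 different) = 13/13 · 12/13 · ··· · 5/13 ≈ 0.024.
P(at least two equal) = 1 − 0.024 = 0.976.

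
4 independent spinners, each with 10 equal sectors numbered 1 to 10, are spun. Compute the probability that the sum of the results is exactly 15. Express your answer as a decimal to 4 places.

0.0348

There are 10^4 = 10000 equally likely outcomes.
The number of ordered 4-tuples from {1,…,10} summing to 15 is 348.
P(sum = 15) = 348/10000 = 87/2500 ≈ 0.0348.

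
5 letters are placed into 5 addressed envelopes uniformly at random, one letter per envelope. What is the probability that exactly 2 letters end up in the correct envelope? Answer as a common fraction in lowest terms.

1/6

Choose which 2 of the 5 are fixed: C(5,2) = 10 ways.
The remaining 3 must have no fixed point: D(3) = 2.
P = 10·2/120 = 1/6.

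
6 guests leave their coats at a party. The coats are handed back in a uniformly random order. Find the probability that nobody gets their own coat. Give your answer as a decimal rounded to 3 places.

This is the derangement probability: permutations of 6 with no fixed point.
D(6) = 6! · (1 − 1/1! + 1/2! − ··· + (−1)^6/6!) = 265.
P = 265/720 = 53/144 ≈ 0.368.

0.368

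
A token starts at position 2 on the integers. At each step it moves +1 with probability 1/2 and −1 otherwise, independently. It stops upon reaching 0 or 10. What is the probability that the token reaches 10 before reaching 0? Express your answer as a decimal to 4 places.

0.2000

With a fair step, P(i) = ½P(i−1) + ½P(i+1) with P(0)=0, P(10)=1 has the linear solution P(i) = i/10.
P(2) = 2/10 = 1/5 ≈ 0.2000.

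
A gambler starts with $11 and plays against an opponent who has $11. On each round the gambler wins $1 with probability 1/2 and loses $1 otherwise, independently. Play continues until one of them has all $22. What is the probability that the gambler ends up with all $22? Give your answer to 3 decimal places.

0.500

With a fair step, P(i) = ½P(i−1) + ½P(i+1) with P(0)=0, P(22)=1 has the linear solution P(i) = i/22.
P(11) = 11/22 = 1/2 ≈ 0.500.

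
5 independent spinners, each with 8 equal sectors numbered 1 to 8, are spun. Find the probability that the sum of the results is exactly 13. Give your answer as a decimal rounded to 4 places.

0.0150

There are 8^5 = 32768 equally likely outcomes.
The number of ordered 5-tuples from {1,…,8} summing to 13 is 490.
P(sum = 13) = 490/32768 = 245/16384 ≈ 0.0150.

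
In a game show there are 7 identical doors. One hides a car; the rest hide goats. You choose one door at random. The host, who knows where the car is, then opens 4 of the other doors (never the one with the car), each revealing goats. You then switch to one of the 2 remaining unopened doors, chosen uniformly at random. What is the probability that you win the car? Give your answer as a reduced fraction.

Your original door holds the car with probability 1/7, so the other 6 collectively hold it with probability 6/7.
The host can always find 4 empty doors to open, so the reveals don't change that 6/7; it is now spread over the 2 remaining unopened doors.
P(win by switching) = (6/7) · (1/2) = 3/7.

3/7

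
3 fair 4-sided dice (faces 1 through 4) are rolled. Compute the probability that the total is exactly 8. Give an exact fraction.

3/16

There are 4^3 = 64 equally likely outcomes.
The number of ordered 3-tuples from {1,…,4} summing to 8 is 12.
P(sum = 8) = 12/64 = 3/16.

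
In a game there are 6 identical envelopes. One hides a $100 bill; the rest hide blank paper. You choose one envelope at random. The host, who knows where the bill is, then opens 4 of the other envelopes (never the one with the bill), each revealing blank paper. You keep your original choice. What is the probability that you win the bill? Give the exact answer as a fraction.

1/6

The host can always open 4 empty envelopes regardless of your choice, so the reveals give no information about your original envelope.
P(win by staying) = 1/6.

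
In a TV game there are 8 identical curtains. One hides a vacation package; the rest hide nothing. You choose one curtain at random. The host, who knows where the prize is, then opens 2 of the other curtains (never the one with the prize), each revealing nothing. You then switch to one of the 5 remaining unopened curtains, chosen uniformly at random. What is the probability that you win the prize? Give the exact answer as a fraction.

7/40

Your original curtain holds the prize with probability 1/8, so the other 7 collectively hold it with probability 7/8.
The host can always find 2 empty curtains to open, so the reveals don't change that 7/8; it is now spread over the 5 remaining unopened curtains.
P(win by switching) = (7/8) · (1/5) = 7/40.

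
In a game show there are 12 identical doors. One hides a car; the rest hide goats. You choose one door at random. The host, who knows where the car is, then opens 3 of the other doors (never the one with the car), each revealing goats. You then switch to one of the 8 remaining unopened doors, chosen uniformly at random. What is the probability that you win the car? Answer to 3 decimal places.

0.115

Your original door holds the car with probability 1/12, so the other 11 collectively hold it with probability 11/12.
The host can always find 3 empty doors to open, so the reveals don't change that 11/12; it is now spread over the 8 remaining unopened doors.
P(win by switching) = (11/12) · (1/8) = 11/96 ≈ 0.115.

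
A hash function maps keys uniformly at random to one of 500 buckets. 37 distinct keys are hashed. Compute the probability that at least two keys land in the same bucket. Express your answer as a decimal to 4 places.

It's easier to compute the probability that all 37 are distinct.
P(all distinct) = 500/500 · 499/500 · ··· · 464/500 ≈ 0.2552.
So the probability of at least one match is 1 − 0.2552 = 0.7448.

0.7448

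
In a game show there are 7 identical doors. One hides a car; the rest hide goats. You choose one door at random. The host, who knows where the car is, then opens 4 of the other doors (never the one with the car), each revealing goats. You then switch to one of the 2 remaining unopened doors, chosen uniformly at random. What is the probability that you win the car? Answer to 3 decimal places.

0.429

Your original door holds the car with probability 1/7, so the other 6 collectively hold it with probability 6/7.
The host can always find 4 empty doors to open, so the reveals don't change that 6/7; it is now spread over the 2 remaining unopened doors.
P(win by switching) = (6/7) · (1/2) = 3/7 ≈ 0.429.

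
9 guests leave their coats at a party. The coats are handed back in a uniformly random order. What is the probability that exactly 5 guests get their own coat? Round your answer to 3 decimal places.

Choose which 5 of the 9 are fixed: C(9,5) = 126 ways.
The remaining 4 must have no fixed point: D(4) = 9.
P = 126·9/362880 = 1/320 ≈ 0.003.

0.003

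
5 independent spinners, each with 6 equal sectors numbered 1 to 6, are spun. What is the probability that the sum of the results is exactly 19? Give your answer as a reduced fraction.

There are 6^5 = 7776 equally likely outcomes.
The number of ordered 5-tuples from {1,…,6} summing to 19 is 735.
P(sum = 19) = 735/7776 = 245/2592.

245/2592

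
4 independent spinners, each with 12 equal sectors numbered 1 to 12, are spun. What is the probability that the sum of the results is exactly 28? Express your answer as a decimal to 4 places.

0.0536

There are 12^4 = 20736 equally likely outcomes.
The number of ordered 4-tuples from {1,…,12} summing to 28 is 1111.
P(sum = 28) = 1111/20736 ≈ 0.0536.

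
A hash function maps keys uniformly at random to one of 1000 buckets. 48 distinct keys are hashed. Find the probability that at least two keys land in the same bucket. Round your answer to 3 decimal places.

0.682

It's easier to compute the probability that all 48 are distinct.
P(all distinct) = 1000/1000 · 999/1000 · ··· · 953/1000 ≈ 0.318.
So the probability of at least one match is 1 − 0.318 = 0.682.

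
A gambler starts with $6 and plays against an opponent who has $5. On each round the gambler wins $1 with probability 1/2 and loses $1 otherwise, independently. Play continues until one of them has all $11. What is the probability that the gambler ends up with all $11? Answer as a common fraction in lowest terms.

6/11

With a fair step, P(i) = ½P(i−1) + ½P(i+1) with P(0)=0, P(11)=1 has the linear solution P(i) = i/11.
P(6) = 6/11.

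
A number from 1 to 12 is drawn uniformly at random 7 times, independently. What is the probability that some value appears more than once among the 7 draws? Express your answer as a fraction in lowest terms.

P(all 7 different) = 12/12 · 11/12 · ··· · 6/12 = 385/3456.
P(at least two equal) = 1 − 385/3456 = 3071/3456.

3071/3456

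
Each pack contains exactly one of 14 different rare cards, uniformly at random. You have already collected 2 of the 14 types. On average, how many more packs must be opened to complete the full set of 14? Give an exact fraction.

Starting from 2 distinct types, each trial gives a new one with probability (14−i)/14 when i types are held, so the wait for the next new type is 14/(14−i).
E = 14/12 + 14/11 + 14/10 + 14/9 + 14/8 + 14/7 + 14/6 + 14/5 + 14/4 + 14/3 + 14/2 + 14/1 = 86021/1980.

86021/1980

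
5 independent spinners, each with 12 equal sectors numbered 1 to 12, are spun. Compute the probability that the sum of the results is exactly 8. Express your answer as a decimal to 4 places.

0.0001

There are 12^5 = 248832 equally likely outcomes.
The number of ordered 5-tuples from {1,…,12} summing to 8 is 35.
P(sum = 8) = 35/248832 ≈ 0.0001.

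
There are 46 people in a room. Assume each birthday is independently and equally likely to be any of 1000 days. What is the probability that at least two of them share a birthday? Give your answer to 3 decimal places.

It's easier to compute the probability that all 46 are distinct.
P(all distinct) = 1000/1000 · 999/1000 · ··· · 955/1000 ≈ 0.350.
So the probability of at least one match is 1 − 0.350 = 0.650.

0.650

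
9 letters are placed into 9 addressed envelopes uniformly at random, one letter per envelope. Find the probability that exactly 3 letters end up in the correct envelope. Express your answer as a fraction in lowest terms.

53/864

Choose which 3 of the 9 are fixed: C(9,3) = 84 ways.
The remaining 6 must have no fixed point: D(6) = 265.
P = 84·265/362880 = 53/864.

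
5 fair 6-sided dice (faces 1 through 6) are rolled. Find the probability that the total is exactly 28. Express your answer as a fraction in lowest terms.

There are 6^5 = 7776 equally likely outcomes.
The number of ordered 5-tuples from {1,…,6} summing to 28 is 15.
P(sum = 28) = 15/7776 = 5/2592.

5/2592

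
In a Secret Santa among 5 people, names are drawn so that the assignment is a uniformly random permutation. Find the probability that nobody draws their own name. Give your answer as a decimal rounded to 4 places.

0.3667

This is the derangement probability: permutations of 5 with no fixed point.
D(5) = 5! · (1 − 1/1! + 1/2! − ··· + (−1)^5/5!) = 44.
P = 44/120 = 11/30 ≈ 0.3667.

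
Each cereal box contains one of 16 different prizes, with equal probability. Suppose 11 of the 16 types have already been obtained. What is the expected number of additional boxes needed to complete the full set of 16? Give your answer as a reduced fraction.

548/15

Starting from 11 distinct types, each trial gives a new one with probability (16−i)/16 when i types are held, so the wait for the next new type is 16/(16−i).
E = 16/5 + 16/4 + 16/3 + 16/2 + 16/1 = 548/15.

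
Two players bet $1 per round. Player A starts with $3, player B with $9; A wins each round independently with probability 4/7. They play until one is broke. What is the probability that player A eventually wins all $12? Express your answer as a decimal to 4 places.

0.5970

Let r = q/p = (3/7)/(4/7) = 3/4. The recurrence P(i) = p·P(i+1) + q·P(i−1) with P(0)=0, P(12)=1 gives P(i) = (1 − r^i)/(1 − r^12).
P(3) = (1 − (3/4)^3) / (1 − (3/4)^12) = 262144/439075 ≈ 0.5970.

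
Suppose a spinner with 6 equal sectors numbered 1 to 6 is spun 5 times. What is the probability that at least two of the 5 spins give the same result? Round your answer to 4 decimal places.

0.9074

P(all 5 different) = 6/6 · 5/6 · ··· · 2/6 ≈ 0.0926.
P(at least two equal) = 1 − 0.0926 = 0.9074.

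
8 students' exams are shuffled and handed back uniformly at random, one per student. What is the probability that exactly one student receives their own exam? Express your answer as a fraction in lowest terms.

Choose which one is fixed: C(8,1) = 8 ways.
The remaining 7 must have no fixed point: D(7) = 1854.
P = 8·1854/40320 = 103/280.

103/280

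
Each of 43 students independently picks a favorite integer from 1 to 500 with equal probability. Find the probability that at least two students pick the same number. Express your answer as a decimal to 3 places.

It's easier to compute the probability that all 43 are distinct.
P(all distinct) = 500/500 · 499/500 · ··· · 458/500 ≈ 0.156.
So the probability of at least one match is 1 − 0.156 = 0.844.

0.844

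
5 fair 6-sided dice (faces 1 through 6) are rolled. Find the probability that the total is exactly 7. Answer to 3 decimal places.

There are 6^5 = 7776 equally likely outcomes.
The number of ordered 5-tuples from {1,…,6} summing to 7 is 15.
P(sum = 7) = 15/7776 = 5/2592 ≈ 0.002.

0.002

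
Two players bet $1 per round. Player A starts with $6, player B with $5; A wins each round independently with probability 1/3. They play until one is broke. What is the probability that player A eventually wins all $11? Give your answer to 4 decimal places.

Let r = q/p = (2/3)/(1/3) = 2. The recurrence P(i) = p·P(i+1) + q·P(i−1) with P(0)=0, P(11)=1 gives P(i) = (1 − r^i)/(1 − r^11).
P(6) = (1 − (2)^6) / (1 − (2)^11) = 63/2047 ≈ 0.0308.

0.0308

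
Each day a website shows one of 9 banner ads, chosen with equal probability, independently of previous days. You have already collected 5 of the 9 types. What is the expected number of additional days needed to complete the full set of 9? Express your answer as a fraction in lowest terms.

75/4

Starting from 5 distinct types, each trial gives a new one with probability (9−i)/9 when i types are held, so the wait for the next new type is 9/(9−i).
E = 9/4 + 9/3 + 9/2 + 9/1 = 75/4.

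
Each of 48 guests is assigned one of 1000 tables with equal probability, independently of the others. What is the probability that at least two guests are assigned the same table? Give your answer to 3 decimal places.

0.682

It's easier to compute the probability that all 48 are distinct.
P(all distinct) = 1000/1000 · 999/1000 · ··· · 953/1000 ≈ 0.318.
So the probability of at least one match is 1 − 0.318 = 0.682.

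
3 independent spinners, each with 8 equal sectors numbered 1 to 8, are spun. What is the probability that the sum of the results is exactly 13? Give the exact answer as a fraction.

3/32

There are 8^3 = 512 equally likely outcomes.
The number of ordered 3-tuples from {1,…,8} summing to 13 is 48.
P(sum = 13) = 48/512 = 3/32.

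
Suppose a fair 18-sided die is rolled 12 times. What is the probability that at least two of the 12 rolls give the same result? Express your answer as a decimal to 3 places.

P(all 12 different) = 18/18 · 17/18 · ··· · 7/18 ≈ 0.008.
P(at least two equal) = 1 − 0.008 = 0.992.

0.992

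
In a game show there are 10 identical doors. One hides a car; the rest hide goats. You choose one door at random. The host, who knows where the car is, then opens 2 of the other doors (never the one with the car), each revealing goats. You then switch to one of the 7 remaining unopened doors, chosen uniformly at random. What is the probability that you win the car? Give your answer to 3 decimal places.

Your original door holds the car with probability 1/10, so the other 9 collectively hold it with probability 9/10.
The host can always find 2 empty doors to open, so the reveals don't change that 9/10; it is now spread over the 7 remaining unopened doors.
P(win by switching) = (9/10) · (1/7) = 9/70 ≈ 0.129.

0.129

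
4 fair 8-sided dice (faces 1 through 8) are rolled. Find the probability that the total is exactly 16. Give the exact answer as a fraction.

315/4096

There are 8^4 = 4096 equally likely outcomes.
The number of ordered 4-tuples from {1,…,8} summing to 16 is 315.
P(sum = 16) = 315/4096.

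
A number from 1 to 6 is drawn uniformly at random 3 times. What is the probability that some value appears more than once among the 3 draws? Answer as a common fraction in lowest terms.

4/9

P(all 3 different) = 6/6 · 5/6 · ··· · 4/6 = 5/9.
P(at least two equal) = 1 − 5/9 = 4/9.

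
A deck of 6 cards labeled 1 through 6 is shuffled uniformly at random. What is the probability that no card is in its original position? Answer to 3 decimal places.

0.368

This is the derangement probability: permutations of 6 with no fixed point.
D(6) = 6! · (1 − 1/1! + 1/2! − ··· + (−1)^6/6!) = 265.
P = 265/720 = 53/144 ≈ 0.368.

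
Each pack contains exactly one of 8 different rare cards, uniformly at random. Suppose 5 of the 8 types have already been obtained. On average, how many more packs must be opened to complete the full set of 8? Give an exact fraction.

44/3

Starting from 5 distinct types, each trial gives a new one with probability (8−i)/8 when i types are held, so the wait for the next new type is 8/(8−i).
E = 8/3 + 8/2 + 8/1 = 44/3.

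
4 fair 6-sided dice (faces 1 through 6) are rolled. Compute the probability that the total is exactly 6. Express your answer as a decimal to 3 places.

0.008

There are 6^4 = 1296 equally likely outcomes.
The number of ordered 4-tuples from {1,…,6} summing to 6 is 10.
P(sum = 6) = 10/1296 = 5/648 ≈ 0.008.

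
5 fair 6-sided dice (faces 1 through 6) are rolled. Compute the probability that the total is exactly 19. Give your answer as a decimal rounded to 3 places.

There are 6^5 = 7776 equally likely outcomes.
The number of ordered 5-tuples from {1,…,6} summing to 19 is 735.
P(sum = 19) = 735/7776 = 245/2592 ≈ 0.095.

0.095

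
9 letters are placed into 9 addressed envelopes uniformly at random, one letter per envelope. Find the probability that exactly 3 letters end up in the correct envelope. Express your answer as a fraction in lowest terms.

Choose which 3 of the 9 are fixed: C(9,3) = 84 ways.
The remaining 6 must have no fixed point: D(6) = 265.
P = 84·265/362880 = 53/864.

53/864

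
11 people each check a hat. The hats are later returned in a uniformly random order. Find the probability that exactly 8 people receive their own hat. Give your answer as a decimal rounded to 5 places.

Choose which 8 of the 11 are fixed: C(11,8) = 165 ways.
The remaining 3 must have no fixed point: D(3) = 2.
P = 165·2/39916800 = 1/120960 ≈ 0.00001.

0.00001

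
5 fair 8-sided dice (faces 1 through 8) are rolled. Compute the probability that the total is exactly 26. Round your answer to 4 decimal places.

There are 8^5 = 32768 equally likely outcomes.
The number of ordered 5-tuples from {1,…,8} summing to 26 is 2010.
P(sum = 26) = 2010/32768 = 1005/16384 ≈ 0.0613.

0.0613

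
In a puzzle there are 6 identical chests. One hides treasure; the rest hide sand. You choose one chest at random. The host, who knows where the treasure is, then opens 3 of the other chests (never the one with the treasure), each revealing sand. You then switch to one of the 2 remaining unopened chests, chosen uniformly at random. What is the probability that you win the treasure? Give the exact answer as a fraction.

Your original chest holds the treasure with probability 1/6, so the other 5 collectively hold it with probability 5/6.
The host can always find 3 empty chests to open, so the reveals don't change that 5/6; it is now spread over the 2 remaining unopened chests.
P(win by switching) = (5/6) · (1/2) = 5/12.

5/12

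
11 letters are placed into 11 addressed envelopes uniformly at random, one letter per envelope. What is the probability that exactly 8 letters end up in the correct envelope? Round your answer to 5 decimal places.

0.00001

Choose which 8 of the 11 are fixed: C(11,8) = 165 ways.
The remaining 3 must have no fixed point: D(3) = 2.
P = 165·2/39916800 = 1/120960 ≈ 0.00001.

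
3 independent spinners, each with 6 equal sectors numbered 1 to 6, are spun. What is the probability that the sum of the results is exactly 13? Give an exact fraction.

7/72

There are 6^3 = 216 equally likely outcomes.
The number of ordered 3-tuples from {1,…,6} summing to 13 is 21.
P(sum = 13) = 21/216 = 7/72.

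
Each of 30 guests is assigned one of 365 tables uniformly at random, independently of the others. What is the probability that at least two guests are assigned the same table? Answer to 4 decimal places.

0.7063

It's easier to compute the probability that all 30 are distinct.
P(all distinct) = 365/365 · 364/365 · ··· · 336/365 ≈ 0.2937.
So the probability of at least one match is 1 − 0.2937 = 0.7063.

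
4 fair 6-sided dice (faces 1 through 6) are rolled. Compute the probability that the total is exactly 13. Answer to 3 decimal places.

There are 6^4 = 1296 equally likely outcomes.
The number of ordered 4-tuples from {1,…,6} summing to 13 is 140.
P(sum = 13) = 140/1296 = 35/324 ≈ 0.108.

0.108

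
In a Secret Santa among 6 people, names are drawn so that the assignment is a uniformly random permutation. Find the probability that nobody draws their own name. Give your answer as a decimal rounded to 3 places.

0.368

This is the derangement probability: permutations of 6 with no fixed point.
D(6) = 6! · (1 − 1/1! + 1/2! − ··· + (−1)^6/6!) = 265.
P = 265/720 = 53/144 ≈ 0.368.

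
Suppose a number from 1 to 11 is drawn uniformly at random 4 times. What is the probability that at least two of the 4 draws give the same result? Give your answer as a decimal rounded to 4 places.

P(all 4 different) = 11/11 · 10/11 · ··· · 8/11 ≈ 0.5409.
P(at least two equal) = 1 − 0.5409 = 0.4591.

0.4591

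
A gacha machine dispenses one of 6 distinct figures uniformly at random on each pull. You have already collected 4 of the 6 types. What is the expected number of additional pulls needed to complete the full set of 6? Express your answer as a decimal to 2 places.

Starting from 4 distinct types, each trial gives a new one with probability (6−i)/6 when i types are held, so the wait for the next new type is 6/(6−i).
E = 6/2 + 6/1 = 9 ≈ 9.00.

9.00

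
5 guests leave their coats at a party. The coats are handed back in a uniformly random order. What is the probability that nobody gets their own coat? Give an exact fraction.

This is the derangement probability: permutations of 5 with no fixed point.
D(5) = 5! · (1 − 1/1! + 1/2! − ··· + (−1)^5/5!) = 44.
P = 44/120 = 11/30.

11/30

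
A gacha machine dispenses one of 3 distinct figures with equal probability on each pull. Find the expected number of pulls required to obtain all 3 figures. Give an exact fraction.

11/2

After i distinct types are collected, each trial gives a new one with probability (3−i)/3, so the expected wait for the next new type is 3/(3−i).
E = 3/3 + 3/2 + 3/1 = 11/2.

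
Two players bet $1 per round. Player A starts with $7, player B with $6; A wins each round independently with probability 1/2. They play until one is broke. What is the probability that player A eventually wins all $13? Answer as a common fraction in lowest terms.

With a fair step, P(i) = ½P(i−1) + ½P(i+1) with P(0)=0, P(13)=1 has the linear solution P(i) = i/13.
P(7) = 7/13.

7/13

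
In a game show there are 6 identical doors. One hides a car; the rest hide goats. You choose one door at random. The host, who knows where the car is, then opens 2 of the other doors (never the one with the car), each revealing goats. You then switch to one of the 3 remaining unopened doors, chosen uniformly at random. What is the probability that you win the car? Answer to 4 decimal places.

0.2778

Your original door holds the car with probability 1/6, so the other 5 collectively hold it with probability 5/6.
The host can always find 2 empty doors to open, so the reveals don't change that 5/6; it is now spread over the 3 remaining unopened doors.
P(win by switching) = (5/6) · (1/3) = 5/18 ≈ 0.2778.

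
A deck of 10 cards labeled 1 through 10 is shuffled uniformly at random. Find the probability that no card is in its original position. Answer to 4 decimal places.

This is the derangement probability: permutations of 10 with no fixed point.
D(10) = 10! · (1 − 1/1! + 1/2! − ··· + (−1)^10/10!) = 1334961.
P = 1334961/3628800 = 16481/44800 ≈ 0.3679.

0.3679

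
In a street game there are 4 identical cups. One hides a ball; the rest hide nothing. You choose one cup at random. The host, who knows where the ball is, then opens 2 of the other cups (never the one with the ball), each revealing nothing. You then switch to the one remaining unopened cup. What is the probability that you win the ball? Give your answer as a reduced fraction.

Your original cup holds the ball with probability 1/4, so the other 3 collectively hold it with probability 3/4.
The host can always find 2 empty cups to open, so the reveals don't change that 3/4; it is now spread over the 1 remaining unopened cup.
P(win by switching) = (3/4) · (1/1) = 3/4.

3/4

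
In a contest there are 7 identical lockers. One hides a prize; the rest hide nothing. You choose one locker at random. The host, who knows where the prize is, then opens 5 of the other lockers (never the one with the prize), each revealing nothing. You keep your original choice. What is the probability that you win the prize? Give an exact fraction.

1/7

The host can always open 5 empty lockers regardless of your choice, so the reveals give no information about your original locker.
P(win by staying) = 1/7.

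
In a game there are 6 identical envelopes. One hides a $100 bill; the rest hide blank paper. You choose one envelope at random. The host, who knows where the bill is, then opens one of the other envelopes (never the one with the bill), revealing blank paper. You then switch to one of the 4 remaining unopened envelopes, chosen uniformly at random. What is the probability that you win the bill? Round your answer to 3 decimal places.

Your original envelope holds the bill with probability 1/6, so the other 5 collectively hold it with probability 5/6.
The host can always find an empty envelope to open, so this doesn't change that 5/6; it is now spread over the 4 remaining unopened envelopes.
P(win by switching) = (5/6) · (1/4) = 5/24 ≈ 0.208.

0.208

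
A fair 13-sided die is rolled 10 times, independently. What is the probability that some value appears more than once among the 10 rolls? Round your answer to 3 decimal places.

P(all 10 different) = 13/13 · 12/13 · ··· · 4/13 ≈ 0.008.
P(at least two equal) = 1 − 0.008 = 0.992.

0.992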